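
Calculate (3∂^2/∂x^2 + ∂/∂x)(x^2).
2 x + 6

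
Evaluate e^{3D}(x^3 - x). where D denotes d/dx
x^{3} + 9 x^{2} + 26 x + 24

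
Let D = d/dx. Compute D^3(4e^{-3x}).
- 108 e^{- 3 x}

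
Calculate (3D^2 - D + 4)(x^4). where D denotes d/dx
4 x^{2} \left(x^{2} - x + 9\right)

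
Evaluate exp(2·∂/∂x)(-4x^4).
- 4 x^{4} - 32 x^{3} - 96 x^{2} - 128 x - 64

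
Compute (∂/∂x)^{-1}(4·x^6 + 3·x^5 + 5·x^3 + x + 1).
\frac{4 x^{7}}{7} + \frac{x^{6}}{2} + \frac{5 x^{4}}{4} + \frac{x^{2}}{2} + x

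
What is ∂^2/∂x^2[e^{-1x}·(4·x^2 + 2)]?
2 \left(2 x^{2} - 8 x + 5\right) e^{- x}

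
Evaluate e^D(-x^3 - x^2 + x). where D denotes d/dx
- x^{3} - 4 x^{2} - 4 x - 1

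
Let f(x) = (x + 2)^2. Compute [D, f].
2 x + 4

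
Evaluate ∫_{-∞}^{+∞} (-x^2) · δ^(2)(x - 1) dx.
-2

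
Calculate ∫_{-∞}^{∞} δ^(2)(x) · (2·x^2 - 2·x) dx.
4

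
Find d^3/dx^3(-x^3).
-6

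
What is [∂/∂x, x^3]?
3 x^{2}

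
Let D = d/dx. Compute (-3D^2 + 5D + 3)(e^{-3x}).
- 39 e^{- 3 x}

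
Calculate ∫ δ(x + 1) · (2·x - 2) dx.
-4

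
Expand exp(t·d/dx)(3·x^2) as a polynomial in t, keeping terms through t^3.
3 t^{2} + 6 t x + 3 x^{2}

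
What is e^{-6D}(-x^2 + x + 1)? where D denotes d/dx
- x^{2} + 13 x - 41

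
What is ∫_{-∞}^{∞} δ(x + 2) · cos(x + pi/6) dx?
\sin{\left(\frac{\pi}{3} + 2 \right)}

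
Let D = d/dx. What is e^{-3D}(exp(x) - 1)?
e^{x - 3} - 1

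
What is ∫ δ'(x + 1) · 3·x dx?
-3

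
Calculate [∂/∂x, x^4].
4 x^{3}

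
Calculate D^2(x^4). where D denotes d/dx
12 x^{2}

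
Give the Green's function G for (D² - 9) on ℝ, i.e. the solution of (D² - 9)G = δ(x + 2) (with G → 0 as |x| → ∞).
-\frac{e^{-3|x + 2|}}{6}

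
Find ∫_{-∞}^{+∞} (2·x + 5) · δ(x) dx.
5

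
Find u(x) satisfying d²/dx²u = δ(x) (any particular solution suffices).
\frac{|x|}{2}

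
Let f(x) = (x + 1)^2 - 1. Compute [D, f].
2 x + 2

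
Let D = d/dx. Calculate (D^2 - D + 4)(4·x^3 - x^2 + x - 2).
16 x^{3} - 16 x^{2} + 30 x - 11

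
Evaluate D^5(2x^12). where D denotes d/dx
190080 x^{7}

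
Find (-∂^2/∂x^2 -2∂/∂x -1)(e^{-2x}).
- e^{- 2 x}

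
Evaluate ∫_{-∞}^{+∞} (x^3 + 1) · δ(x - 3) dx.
28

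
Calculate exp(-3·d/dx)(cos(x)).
\cos{\left(x - 3 \right)}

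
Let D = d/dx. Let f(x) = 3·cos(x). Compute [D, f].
- 3 \sin{\left(x \right)}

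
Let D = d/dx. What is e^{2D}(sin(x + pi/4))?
\sin{\left(x + \frac{\pi}{4} + 2 \right)}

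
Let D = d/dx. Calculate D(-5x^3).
- 15 x^{2}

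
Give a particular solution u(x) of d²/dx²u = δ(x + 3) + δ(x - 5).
\frac{|x + 3|}{2} + \frac{|x - 5|}{2}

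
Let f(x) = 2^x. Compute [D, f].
2^{x} \log{\left(2 \right)}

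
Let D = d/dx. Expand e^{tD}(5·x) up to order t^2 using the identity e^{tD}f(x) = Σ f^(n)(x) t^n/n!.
5 t + 5 x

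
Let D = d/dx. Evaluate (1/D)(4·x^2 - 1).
\frac{4 x^{3}}{3} - x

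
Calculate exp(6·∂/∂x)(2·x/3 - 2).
\frac{2 x}{3} + 2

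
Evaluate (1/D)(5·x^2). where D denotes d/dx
\frac{5 x^{3}}{3}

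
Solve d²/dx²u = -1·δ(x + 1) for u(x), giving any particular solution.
-\frac{|x + 1|}{2}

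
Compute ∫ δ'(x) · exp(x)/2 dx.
- \frac{1}{2}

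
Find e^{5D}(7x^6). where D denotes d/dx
7 x^{6} + 210 x^{5} + 2625 x^{4} + 17500 x^{3} + 65625 x^{2} + 131250 x + 109375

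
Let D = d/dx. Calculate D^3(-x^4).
- 24 x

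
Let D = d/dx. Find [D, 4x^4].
16 x^{3}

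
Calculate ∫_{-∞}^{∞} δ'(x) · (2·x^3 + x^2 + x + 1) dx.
-1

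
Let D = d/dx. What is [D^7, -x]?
-7D^{6}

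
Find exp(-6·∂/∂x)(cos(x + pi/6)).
\cos{\left(x - 6 + \frac{\pi}{6} \right)}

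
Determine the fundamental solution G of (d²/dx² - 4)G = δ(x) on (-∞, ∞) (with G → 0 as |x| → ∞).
-\frac{e^{-2|x|}}{4}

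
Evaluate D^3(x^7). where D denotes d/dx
210 x^{4}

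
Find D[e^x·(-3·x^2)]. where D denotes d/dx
3 x \left(- x - 2\right) e^{x}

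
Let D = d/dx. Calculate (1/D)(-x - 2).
- \frac{x^{2}}{2} - 2 x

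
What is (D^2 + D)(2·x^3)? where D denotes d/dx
6 x \left(x + 2\right)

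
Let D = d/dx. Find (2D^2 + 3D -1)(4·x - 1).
13 - 4 x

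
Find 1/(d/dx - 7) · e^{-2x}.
- \frac{e^{- 2 x}}{9}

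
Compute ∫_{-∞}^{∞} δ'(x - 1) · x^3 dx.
-3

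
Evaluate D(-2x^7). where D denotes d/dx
- 14 x^{6}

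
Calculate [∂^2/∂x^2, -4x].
-8\frac{d}{dx}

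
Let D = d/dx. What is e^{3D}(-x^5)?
- x^{5} - 15 x^{4} - 90 x^{3} - 270 x^{2} - 405 x - 243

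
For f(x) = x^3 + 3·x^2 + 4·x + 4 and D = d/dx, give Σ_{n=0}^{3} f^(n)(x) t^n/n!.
t^{3} + 3 t^{2} \left(x + 1\right) + t \left(3 x^{2} + 6 x + 4\right) + x^{3} + 3 x^{2} + 4 x + 4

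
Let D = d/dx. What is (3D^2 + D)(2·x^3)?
6 x \left(x + 6\right)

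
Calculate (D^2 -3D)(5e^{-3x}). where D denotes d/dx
90 e^{- 3 x}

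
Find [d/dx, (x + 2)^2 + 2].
2 x + 4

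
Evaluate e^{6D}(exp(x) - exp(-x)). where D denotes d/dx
2 \sinh{\left(x + 6 \right)}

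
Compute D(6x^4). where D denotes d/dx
24 x^{3}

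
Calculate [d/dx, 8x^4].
32 x^{3}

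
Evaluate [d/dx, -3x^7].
- 21 x^{6}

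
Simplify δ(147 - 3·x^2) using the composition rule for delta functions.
\frac{\delta(x - 7) + \delta(x + 7)}{42}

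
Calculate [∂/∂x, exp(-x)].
- e^{- x}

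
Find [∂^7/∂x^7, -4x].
-28\frac{d^{6}}{dx^{6}}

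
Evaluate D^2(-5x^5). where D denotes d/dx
- 100 x^{3}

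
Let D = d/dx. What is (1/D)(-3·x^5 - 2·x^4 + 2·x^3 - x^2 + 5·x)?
- \frac{x^{6}}{2} - \frac{2 x^{5}}{5} + \frac{x^{4}}{2} - \frac{x^{3}}{3} + \frac{5 x^{2}}{2}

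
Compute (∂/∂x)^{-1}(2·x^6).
\frac{2 x^{7}}{7}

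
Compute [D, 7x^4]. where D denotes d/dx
28 x^{3}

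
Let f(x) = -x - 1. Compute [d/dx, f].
-1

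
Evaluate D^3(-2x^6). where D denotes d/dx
- 240 x^{3}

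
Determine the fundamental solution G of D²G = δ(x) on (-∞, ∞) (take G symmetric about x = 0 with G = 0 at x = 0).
\frac{|x|}{2}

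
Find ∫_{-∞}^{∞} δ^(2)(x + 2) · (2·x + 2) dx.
0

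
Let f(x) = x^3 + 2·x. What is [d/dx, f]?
3 x^{2} + 2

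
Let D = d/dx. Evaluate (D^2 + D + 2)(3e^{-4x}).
42 e^{- 4 x}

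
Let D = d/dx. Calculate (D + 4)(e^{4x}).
8 e^{4 x}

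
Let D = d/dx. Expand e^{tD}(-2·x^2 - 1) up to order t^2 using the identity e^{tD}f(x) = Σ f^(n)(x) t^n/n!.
- 2 t^{2} - 4 t x - 2 x^{2} - 1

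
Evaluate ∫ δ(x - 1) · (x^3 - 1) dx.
0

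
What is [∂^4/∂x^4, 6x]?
24\frac{d^{3}}{dx^{3}}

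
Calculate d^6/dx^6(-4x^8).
- 80640 x^{2}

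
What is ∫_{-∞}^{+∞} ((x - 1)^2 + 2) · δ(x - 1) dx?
2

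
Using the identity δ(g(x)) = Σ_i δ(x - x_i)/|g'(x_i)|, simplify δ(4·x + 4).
\frac{\delta(x + 1)}{4}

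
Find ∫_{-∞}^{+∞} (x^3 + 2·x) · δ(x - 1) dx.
3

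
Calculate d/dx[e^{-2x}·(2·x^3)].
x^{2} \left(6 - 4 x\right) e^{- 2 x}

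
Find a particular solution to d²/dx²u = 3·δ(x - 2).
\frac{3|x - 2|}{2}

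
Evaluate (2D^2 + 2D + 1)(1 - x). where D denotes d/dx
- x - 1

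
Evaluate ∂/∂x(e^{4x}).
4 e^{4 x}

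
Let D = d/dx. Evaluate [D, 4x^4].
16 x^{3}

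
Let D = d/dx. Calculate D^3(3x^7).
630 x^{4}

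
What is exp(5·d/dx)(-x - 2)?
- x - 7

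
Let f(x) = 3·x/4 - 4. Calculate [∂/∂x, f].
\frac{3}{4}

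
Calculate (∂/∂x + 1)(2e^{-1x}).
0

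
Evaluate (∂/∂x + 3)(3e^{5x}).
24 e^{5 x}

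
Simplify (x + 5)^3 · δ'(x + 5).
0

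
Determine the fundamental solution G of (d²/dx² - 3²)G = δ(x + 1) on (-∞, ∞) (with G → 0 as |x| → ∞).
-\frac{e^{-3|x + 1|}}{6}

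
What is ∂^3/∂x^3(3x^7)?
630 x^{4}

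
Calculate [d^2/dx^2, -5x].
-10\frac{d}{dx}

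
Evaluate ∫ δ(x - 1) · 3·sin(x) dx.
3 \sin{\left(1 \right)}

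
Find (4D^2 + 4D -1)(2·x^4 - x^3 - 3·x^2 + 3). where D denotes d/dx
- 2 x^{4} + 33 x^{3} + 87 x^{2} - 48 x - 27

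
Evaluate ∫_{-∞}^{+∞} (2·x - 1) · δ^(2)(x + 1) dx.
0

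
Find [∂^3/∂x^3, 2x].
6\frac{d^{2}}{dx^{2}}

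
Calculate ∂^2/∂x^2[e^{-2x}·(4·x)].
16 \left(x - 1\right) e^{- 2 x}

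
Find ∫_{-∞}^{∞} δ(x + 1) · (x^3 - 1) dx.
-2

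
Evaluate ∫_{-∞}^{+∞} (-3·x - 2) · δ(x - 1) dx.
-5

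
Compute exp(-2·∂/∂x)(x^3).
x^{3} - 6 x^{2} + 12 x - 8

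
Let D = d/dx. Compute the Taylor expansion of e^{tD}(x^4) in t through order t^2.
x^{2} \left(6 t^{2} + 4 t x + x^{2}\right)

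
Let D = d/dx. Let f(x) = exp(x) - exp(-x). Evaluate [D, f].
2 \cosh{\left(x \right)}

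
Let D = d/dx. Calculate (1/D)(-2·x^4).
- \frac{2 x^{5}}{5}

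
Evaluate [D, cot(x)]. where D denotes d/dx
- \frac{1}{\sin^{2}{\left(x \right)}}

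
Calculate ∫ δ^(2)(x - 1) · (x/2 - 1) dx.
0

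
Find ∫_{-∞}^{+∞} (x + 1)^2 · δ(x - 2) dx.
9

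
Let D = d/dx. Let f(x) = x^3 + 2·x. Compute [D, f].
3 x^{2} + 2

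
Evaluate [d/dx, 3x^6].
18 x^{5}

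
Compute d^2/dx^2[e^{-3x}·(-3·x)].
9 \left(2 - 3 x\right) e^{- 3 x}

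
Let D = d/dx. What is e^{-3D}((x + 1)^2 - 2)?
x^{2} - 4 x + 2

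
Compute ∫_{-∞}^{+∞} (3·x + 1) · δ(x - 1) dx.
4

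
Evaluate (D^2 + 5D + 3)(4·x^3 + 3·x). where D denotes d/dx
12 x^{3} + 60 x^{2} + 33 x + 15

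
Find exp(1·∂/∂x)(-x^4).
- x^{4} - 4 x^{3} - 6 x^{2} - 4 x - 1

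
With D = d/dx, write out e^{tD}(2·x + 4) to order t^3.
2 t + 2 x + 4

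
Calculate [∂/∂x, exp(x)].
e^{x}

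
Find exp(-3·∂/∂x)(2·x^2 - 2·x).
2 x^{2} - 14 x + 24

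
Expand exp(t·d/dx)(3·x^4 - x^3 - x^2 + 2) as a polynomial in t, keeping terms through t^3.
t^{3} \left(12 x - 1\right) + t^{2} \left(18 x^{2} - 3 x - 1\right) - t x \left(- 12 x^{2} + 3 x + 2\right) + 3 x^{4} - x^{3} - x^{2} + 2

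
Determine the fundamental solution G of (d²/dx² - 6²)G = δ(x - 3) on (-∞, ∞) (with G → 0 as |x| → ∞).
-\frac{e^{-6|x - 3|}}{12}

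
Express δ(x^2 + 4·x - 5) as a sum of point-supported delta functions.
\frac{\delta(x - 1) + \delta(x + 5)}{6}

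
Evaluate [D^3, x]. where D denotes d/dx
3D^{2}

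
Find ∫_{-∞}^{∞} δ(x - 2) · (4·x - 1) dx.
7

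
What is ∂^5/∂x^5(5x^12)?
475200 x^{7}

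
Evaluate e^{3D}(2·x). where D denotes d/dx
2 x + 6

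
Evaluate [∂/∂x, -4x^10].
- 40 x^{9}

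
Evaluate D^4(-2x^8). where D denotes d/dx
- 3360 x^{4}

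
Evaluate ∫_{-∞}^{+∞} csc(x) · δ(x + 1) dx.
- \csc{\left(1 \right)}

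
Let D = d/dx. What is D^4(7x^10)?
35280 x^{6}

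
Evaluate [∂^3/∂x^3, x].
3\frac{d^{2}}{dx^{2}}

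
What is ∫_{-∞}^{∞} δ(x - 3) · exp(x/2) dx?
e^{\frac{3}{2}}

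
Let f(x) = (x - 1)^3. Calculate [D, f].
3 \left(x - 1\right)^{2}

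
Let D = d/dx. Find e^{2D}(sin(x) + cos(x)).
\sqrt{2} \sin{\left(x + \frac{\pi}{4} + 2 \right)}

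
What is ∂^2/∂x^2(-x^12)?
- 132 x^{10}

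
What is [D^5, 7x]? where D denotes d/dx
35D^{4}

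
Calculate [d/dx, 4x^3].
12 x^{2}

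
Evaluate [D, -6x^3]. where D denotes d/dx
- 18 x^{2}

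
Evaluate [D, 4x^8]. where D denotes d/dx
32 x^{7}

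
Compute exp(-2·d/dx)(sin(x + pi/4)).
\sin{\left(x - 2 + \frac{\pi}{4} \right)}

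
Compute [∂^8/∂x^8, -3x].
-24\frac{d^{7}}{dx^{7}}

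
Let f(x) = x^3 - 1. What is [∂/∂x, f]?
3 x^{2}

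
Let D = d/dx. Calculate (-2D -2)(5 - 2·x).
4 x - 6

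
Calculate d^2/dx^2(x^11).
110 x^{9}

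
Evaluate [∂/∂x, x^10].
10 x^{9}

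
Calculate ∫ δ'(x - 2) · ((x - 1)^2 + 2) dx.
-2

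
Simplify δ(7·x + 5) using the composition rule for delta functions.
\frac{\delta(x + 5/7)}{7}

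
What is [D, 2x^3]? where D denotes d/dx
6 x^{2}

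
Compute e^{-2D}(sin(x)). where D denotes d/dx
\sin{\left(x - 2 \right)}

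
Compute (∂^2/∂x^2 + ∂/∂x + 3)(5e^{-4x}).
75 e^{- 4 x}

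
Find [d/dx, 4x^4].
16 x^{3}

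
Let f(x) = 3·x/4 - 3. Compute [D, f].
\frac{3}{4}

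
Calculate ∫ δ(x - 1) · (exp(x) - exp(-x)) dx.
2 \sinh{\left(1 \right)}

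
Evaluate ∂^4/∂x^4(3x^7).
2520 x^{3}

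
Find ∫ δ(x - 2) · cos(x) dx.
\cos{\left(2 \right)}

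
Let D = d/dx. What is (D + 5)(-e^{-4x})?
- e^{- 4 x}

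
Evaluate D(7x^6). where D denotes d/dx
42 x^{5}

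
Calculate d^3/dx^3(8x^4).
192 x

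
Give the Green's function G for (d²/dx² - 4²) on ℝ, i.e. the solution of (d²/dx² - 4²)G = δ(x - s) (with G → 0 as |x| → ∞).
-\frac{e^{-4|x-s|}}{8}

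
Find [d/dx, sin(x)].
\cos{\left(x \right)}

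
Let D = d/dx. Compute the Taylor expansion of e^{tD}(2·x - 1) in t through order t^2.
2 t + 2 x - 1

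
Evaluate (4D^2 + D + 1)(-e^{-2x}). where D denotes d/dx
- 15 e^{- 2 x}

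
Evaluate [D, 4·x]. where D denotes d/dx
4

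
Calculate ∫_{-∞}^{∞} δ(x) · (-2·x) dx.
0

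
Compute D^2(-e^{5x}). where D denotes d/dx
- 25 e^{5 x}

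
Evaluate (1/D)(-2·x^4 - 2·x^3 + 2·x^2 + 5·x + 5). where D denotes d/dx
- \frac{2 x^{5}}{5} - \frac{x^{4}}{2} + \frac{2 x^{3}}{3} + \frac{5 x^{2}}{2} + 5 x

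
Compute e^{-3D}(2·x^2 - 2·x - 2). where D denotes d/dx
2 x^{2} - 14 x + 22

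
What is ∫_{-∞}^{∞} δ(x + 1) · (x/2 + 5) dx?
\frac{9}{2}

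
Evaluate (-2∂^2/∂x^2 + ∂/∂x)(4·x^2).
8 x - 16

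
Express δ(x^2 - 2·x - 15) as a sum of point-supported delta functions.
\frac{\delta(x + 3) + \delta(x - 5)}{8}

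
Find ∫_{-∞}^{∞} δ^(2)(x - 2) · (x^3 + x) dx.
12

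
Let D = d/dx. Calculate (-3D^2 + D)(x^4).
4 x^{2} \left(x - 9\right)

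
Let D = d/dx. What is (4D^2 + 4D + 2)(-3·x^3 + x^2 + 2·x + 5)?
- 6 x^{3} - 34 x^{2} - 60 x + 26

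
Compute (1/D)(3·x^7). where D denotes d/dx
\frac{3 x^{8}}{8}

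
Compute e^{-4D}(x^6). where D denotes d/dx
x^{6} - 24 x^{5} + 240 x^{4} - 1280 x^{3} + 3840 x^{2} - 6144 x + 4096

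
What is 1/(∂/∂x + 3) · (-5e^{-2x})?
- 5 e^{- 2 x}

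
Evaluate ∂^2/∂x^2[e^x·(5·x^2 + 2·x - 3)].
\left(5 x^{2} + 22 x + 11\right) e^{x}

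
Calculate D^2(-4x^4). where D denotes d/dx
- 48 x^{2}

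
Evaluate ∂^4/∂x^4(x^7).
840 x^{3}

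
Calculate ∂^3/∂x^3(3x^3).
18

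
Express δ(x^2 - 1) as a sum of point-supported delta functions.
\frac{\delta(x + 1) + \delta(x - 1)}{2}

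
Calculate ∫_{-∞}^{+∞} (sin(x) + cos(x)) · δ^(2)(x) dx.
-1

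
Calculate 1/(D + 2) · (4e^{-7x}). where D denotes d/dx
- \frac{4 e^{- 7 x}}{5}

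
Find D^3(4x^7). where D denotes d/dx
840 x^{4}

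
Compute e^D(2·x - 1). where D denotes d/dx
2 x + 1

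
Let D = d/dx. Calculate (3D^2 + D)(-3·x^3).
9 x \left(- x - 6\right)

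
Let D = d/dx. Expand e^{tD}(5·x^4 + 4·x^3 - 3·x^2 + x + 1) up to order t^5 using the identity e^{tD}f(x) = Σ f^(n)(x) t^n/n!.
5 t^{4} + t^{3} \left(20 x + 4\right) + t^{2} \left(30 x^{2} + 12 x - 3\right) + t \left(20 x^{3} + 12 x^{2} - 6 x + 1\right) + 5 x^{4} + 4 x^{3} - 3 x^{2} + x + 1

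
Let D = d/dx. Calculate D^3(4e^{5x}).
500 e^{5 x}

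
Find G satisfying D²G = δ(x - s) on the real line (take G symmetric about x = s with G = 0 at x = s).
\frac{|x - s|}{2}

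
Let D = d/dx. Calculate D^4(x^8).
1680 x^{4}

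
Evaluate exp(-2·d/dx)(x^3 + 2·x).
x^{3} - 6 x^{2} + 14 x - 12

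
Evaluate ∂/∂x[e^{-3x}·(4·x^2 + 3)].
\left(- 12 x^{2} + 8 x - 9\right) e^{- 3 x}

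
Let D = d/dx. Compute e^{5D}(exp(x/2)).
e^{\frac{x}{2} + \frac{5}{2}}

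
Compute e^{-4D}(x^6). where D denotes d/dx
x^{6} - 24 x^{5} + 240 x^{4} - 1280 x^{3} + 3840 x^{2} - 6144 x + 4096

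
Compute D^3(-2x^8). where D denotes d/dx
- 672 x^{5}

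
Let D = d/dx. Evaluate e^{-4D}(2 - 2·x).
10 - 2 x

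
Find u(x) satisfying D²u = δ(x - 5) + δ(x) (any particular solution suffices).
\frac{|x - 5|}{2} + \frac{|x|}{2}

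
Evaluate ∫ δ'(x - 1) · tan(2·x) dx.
- \frac{2}{\cos^{2}{\left(2 \right)}}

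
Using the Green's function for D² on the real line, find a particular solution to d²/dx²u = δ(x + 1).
\frac{|x + 1|}{2}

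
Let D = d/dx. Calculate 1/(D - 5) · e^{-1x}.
- \frac{e^{- x}}{6}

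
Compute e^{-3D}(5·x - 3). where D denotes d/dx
5 x - 18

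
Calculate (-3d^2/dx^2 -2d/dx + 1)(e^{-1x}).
0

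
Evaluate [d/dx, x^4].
4 x^{3}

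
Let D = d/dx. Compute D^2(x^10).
90 x^{8}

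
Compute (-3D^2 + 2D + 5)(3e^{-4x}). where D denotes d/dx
- 153 e^{- 4 x}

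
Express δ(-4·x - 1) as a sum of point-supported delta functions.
\frac{\delta(x + 1/4)}{4}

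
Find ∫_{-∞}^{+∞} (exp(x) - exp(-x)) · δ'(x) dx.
-2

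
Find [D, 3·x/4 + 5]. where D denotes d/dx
\frac{3}{4}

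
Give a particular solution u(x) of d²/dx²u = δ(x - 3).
\frac{|x - 3|}{2}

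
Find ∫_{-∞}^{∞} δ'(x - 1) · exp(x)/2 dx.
- \frac{e}{2}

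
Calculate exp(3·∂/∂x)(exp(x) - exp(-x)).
2 \sinh{\left(x + 3 \right)}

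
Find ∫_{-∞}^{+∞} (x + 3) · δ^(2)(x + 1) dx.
0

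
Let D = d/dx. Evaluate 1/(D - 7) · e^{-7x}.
- \frac{e^{- 7 x}}{14}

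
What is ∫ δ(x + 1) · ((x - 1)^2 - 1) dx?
3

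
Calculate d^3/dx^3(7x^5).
420 x^{2}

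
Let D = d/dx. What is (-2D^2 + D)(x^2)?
2 x - 4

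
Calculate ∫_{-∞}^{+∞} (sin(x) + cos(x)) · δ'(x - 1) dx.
- \cos{\left(1 \right)} + \sin{\left(1 \right)}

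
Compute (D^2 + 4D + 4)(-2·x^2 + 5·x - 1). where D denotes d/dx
- 8 x^{2} + 4 x + 12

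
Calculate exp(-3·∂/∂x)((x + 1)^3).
x^{3} - 6 x^{2} + 12 x - 8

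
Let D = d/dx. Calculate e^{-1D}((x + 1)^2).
x^{2}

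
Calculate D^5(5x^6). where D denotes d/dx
3600 x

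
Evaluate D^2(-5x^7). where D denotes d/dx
- 210 x^{5}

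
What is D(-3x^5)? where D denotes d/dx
- 15 x^{4}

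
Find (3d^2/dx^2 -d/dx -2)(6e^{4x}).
252 e^{4 x}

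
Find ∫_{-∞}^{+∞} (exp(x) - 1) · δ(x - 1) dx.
-1 + e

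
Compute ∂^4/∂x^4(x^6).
360 x^{2}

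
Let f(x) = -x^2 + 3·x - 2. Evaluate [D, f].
3 - 2 x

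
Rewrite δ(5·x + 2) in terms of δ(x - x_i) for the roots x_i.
\frac{\delta(x + 2/5)}{5}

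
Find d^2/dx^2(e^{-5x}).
25 e^{- 5 x}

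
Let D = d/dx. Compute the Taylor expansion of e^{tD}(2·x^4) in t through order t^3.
2 x \left(4 t^{3} + 6 t^{2} x + 4 t x^{2} + x^{3}\right)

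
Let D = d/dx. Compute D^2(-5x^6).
- 150 x^{4}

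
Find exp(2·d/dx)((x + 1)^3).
x^{3} + 9 x^{2} + 27 x + 27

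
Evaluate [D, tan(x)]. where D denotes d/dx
\frac{1}{\cos^{2}{\left(x \right)}}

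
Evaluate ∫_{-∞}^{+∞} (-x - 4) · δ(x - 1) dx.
-5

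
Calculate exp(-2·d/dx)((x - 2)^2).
x^{2} - 8 x + 16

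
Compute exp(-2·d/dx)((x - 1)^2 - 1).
x^{2} - 6 x + 8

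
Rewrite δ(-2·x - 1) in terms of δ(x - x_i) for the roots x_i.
\frac{\delta(x + 1/2)}{2}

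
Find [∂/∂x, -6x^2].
- 12 x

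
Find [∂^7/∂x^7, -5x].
-35\frac{d^{6}}{dx^{6}}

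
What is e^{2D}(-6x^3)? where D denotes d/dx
- 6 x^{3} - 36 x^{2} - 72 x - 48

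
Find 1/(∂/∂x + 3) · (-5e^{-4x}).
5 e^{- 4 x}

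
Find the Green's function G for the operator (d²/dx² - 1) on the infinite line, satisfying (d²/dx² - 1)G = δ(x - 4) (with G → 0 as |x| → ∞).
-\frac{e^{-|x - 4|}}{2}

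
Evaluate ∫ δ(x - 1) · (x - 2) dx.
-1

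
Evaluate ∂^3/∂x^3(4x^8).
1344 x^{5}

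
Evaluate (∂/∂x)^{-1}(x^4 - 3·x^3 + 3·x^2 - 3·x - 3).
\frac{x^{5}}{5} - \frac{3 x^{4}}{4} + x^{3} - \frac{3 x^{2}}{2} - 3 x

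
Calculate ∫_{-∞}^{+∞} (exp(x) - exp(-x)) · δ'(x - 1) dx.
- 2 \cosh{\left(1 \right)}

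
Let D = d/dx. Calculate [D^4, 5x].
20D^{3}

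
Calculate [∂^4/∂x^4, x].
4\frac{d^{3}}{dx^{3}}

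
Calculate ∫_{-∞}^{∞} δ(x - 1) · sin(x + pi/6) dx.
\sin{\left(\frac{\pi}{6} + 1 \right)}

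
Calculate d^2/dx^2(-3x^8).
- 168 x^{6}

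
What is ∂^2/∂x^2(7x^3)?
42 x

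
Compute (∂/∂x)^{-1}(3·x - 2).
\frac{3 x^{2}}{2} - 2 x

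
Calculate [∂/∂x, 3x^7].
21 x^{6}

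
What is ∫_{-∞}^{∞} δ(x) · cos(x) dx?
1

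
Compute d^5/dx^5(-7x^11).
- 388080 x^{6}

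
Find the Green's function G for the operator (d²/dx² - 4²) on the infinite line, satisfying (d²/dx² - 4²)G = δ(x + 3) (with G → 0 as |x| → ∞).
-\frac{e^{-4|x + 3|}}{8}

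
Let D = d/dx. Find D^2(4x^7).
168 x^{5}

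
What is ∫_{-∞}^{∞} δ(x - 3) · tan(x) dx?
\tan{\left(3 \right)}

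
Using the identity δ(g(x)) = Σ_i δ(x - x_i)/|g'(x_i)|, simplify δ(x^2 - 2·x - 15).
\frac{\delta(x + 3) + \delta(x - 5)}{8}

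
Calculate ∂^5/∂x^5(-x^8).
- 6720 x^{3}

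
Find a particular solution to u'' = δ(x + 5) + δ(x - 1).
\frac{|x + 5|}{2} + \frac{|x - 1|}{2}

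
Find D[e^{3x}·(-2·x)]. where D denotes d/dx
\left(- 6 x - 2\right) e^{3 x}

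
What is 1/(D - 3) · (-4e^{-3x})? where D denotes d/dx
\frac{2 e^{- 3 x}}{3}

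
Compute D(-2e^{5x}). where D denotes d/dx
- 10 e^{5 x}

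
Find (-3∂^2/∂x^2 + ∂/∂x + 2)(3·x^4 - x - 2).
6 x^{4} + 12 x^{3} - 108 x^{2} - 2 x - 5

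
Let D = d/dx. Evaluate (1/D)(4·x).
2 x^{2}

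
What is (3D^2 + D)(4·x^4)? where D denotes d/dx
16 x^{2} \left(x + 9\right)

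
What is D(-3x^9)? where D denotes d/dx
- 27 x^{8}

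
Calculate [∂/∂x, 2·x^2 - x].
4 x - 1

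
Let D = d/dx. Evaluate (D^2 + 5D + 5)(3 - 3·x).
- 15 x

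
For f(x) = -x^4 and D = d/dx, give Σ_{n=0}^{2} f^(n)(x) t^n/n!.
x^{2} \left(- 6 t^{2} - 4 t x - x^{2}\right)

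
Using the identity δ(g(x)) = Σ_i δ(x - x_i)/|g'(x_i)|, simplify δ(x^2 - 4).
\frac{\delta(x + 2) + \delta(x - 2)}{4}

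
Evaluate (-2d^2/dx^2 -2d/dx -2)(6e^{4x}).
- 252 e^{4 x}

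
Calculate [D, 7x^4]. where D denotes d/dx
28 x^{3}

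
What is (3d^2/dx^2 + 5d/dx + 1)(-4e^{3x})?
- 172 e^{3 x}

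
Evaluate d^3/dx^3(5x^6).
600 x^{3}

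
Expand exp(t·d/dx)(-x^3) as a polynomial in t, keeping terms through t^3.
- t^{3} - 3 t^{2} x - 3 t x^{2} - x^{3}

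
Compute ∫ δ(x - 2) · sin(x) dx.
\sin{\left(2 \right)}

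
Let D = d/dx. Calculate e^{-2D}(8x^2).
8 x^{2} - 32 x + 32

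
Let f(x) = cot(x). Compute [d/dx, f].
- \frac{1}{\sin^{2}{\left(x \right)}}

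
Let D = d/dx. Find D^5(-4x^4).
0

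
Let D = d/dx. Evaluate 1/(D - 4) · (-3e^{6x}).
- \frac{3 e^{6 x}}{2}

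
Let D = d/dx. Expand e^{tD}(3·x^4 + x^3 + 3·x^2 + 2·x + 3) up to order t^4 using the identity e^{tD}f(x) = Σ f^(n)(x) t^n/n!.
3 t^{4} + t^{3} \left(12 x + 1\right) + 3 t^{2} \left(6 x^{2} + x + 1\right) + t \left(12 x^{3} + 3 x^{2} + 6 x + 2\right) + 3 x^{4} + x^{3} + 3 x^{2} + 2 x + 3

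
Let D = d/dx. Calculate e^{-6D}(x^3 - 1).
x^{3} - 18 x^{2} + 108 x - 217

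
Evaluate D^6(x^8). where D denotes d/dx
20160 x^{2}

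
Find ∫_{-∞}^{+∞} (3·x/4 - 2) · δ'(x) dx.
- \frac{3}{4}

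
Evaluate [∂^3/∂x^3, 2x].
6\frac{d^{2}}{dx^{2}}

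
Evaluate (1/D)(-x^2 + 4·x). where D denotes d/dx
- \frac{x^{3}}{3} + 2 x^{2}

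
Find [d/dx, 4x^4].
16 x^{3}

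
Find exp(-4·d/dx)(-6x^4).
- 6 x^{4} + 96 x^{3} - 576 x^{2} + 1536 x - 1536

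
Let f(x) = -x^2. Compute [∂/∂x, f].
- 2 x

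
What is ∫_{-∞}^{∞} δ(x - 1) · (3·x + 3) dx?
6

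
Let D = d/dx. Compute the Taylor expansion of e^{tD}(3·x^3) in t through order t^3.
3 t^{3} + 9 t^{2} x + 9 t x^{2} + 3 x^{3}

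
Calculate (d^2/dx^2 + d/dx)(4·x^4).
16 x^{2} \left(x + 3\right)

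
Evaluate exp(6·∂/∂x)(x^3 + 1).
x^{3} + 18 x^{2} + 108 x + 217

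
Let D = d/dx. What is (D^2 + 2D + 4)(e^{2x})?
12 e^{2 x}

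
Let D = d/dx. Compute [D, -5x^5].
- 25 x^{4}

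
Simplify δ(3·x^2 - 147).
\frac{\delta(x - 7) + \delta(x + 7)}{42}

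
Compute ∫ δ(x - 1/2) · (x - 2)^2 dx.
\frac{9}{4}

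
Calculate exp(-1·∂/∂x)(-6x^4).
- 6 x^{4} + 24 x^{3} - 36 x^{2} + 24 x - 6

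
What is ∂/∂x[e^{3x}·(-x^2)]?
x \left(- 3 x - 2\right) e^{3 x}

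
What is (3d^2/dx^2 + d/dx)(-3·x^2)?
- 6 x - 18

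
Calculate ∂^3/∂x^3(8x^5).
480 x^{2}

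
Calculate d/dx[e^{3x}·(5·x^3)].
15 x^{2} \left(x + 1\right) e^{3 x}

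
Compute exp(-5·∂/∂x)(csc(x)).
\csc{\left(x - 5 \right)}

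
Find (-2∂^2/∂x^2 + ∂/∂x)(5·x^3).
15 x \left(x - 4\right)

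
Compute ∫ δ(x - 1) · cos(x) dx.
\cos{\left(1 \right)}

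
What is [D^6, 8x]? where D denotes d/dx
48D^{5}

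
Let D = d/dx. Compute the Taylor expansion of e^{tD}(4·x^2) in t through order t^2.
4 t^{2} + 8 t x + 4 x^{2}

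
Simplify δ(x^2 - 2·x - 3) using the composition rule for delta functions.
\frac{\delta(x + 1) + \delta(x - 3)}{4}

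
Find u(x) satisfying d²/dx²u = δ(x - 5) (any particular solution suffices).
\frac{|x - 5|}{2}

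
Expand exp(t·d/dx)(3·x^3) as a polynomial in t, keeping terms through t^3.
3 t^{3} + 9 t^{2} x + 9 t x^{2} + 3 x^{3}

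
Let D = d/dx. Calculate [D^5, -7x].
-35D^{4}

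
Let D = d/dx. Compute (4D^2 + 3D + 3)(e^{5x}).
118 e^{5 x}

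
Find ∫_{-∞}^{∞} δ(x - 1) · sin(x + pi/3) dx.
\sin{\left(1 + \frac{\pi}{3} \right)}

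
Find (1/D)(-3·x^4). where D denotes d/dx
- \frac{3 x^{5}}{5}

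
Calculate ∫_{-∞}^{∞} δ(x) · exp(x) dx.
1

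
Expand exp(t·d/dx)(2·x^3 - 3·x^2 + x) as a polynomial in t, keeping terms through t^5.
2 t^{3} + t^{2} \left(6 x - 3\right) + t \left(6 x^{2} - 6 x + 1\right) + 2 x^{3} - 3 x^{2} + x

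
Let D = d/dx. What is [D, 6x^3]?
18 x^{2}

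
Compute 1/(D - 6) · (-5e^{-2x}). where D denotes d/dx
\frac{5 e^{- 2 x}}{8}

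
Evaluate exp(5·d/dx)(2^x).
2^{x + 5}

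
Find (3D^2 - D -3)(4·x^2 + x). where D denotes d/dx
- 12 x^{2} - 11 x + 23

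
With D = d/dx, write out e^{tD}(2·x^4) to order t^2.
2 x^{2} \left(6 t^{2} + 4 t x + x^{2}\right)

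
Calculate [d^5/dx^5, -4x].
-20\frac{d^{4}}{dx^{4}}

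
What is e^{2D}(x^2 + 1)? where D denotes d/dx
x^{2} + 4 x + 5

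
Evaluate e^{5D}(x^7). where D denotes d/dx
x^{7} + 35 x^{6} + 525 x^{5} + 4375 x^{4} + 21875 x^{3} + 65625 x^{2} + 109375 x + 78125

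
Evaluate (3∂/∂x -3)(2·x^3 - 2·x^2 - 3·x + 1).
- 6 x^{3} + 24 x^{2} - 3 x - 12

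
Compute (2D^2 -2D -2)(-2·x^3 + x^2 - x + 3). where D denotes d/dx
2 x \left(2 x^{2} + 5 x - 13\right)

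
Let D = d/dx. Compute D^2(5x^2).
10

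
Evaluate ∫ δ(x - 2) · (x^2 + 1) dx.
5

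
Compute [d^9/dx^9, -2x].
-18\frac{d^{8}}{dx^{8}}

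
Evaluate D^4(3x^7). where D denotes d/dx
2520 x^{3}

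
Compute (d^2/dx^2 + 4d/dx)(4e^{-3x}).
- 12 e^{- 3 x}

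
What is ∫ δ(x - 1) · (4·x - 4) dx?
0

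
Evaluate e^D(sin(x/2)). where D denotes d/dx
\sin{\left(\frac{x}{2} + \frac{1}{2} \right)}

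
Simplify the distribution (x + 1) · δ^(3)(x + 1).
-3\delta^{(2)}(x + 1)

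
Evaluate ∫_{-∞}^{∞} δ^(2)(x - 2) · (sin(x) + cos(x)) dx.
- \sin{\left(2 \right)} - \cos{\left(2 \right)}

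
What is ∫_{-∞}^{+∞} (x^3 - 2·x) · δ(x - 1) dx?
-1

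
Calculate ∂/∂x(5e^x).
5 e^{x}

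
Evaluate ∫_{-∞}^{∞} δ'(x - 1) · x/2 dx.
- \frac{1}{2}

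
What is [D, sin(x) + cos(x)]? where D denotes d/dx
- \sin{\left(x \right)} + \cos{\left(x \right)}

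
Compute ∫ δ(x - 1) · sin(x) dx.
\sin{\left(1 \right)}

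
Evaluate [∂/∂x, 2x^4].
8 x^{3}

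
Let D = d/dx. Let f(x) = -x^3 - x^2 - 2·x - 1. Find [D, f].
- 3 x^{2} - 2 x - 2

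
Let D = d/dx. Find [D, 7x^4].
28 x^{3}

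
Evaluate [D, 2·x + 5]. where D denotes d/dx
2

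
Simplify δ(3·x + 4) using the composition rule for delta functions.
\frac{\delta(x + 4/3)}{3}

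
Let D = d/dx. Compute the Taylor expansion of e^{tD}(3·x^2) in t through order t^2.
3 t^{2} + 6 t x + 3 x^{2}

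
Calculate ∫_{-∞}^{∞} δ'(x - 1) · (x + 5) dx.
-1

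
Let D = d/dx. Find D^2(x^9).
72 x^{7}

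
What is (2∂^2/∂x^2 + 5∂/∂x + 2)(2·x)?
4 x + 10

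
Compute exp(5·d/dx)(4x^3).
4 x^{3} + 60 x^{2} + 300 x + 500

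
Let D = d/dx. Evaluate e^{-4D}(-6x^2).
- 6 x^{2} + 48 x - 96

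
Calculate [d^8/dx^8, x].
8\frac{d^{7}}{dx^{7}}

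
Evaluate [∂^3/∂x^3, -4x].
-12\frac{d^{2}}{dx^{2}}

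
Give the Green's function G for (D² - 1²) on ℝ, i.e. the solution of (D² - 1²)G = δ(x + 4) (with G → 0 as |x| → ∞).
-\frac{e^{-|x + 4|}}{2}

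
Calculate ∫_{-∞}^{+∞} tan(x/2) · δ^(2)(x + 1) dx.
- \frac{\tan{\left(\frac{1}{2} \right)}}{2} - \frac{\tan^{3}{\left(\frac{1}{2} \right)}}{2}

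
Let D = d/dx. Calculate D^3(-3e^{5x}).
- 375 e^{5 x}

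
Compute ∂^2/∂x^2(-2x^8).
- 112 x^{6}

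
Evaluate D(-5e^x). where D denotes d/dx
- 5 e^{x}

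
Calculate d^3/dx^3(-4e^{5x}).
- 500 e^{5 x}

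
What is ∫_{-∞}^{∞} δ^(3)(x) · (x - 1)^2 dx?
0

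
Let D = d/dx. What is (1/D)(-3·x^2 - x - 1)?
- x^{3} - \frac{x^{2}}{2} - x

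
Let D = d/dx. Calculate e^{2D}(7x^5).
7 x^{5} + 70 x^{4} + 280 x^{3} + 560 x^{2} + 560 x + 224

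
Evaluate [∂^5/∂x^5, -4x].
-20\frac{d^{4}}{dx^{4}}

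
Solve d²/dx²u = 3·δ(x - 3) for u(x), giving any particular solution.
\frac{3|x - 3|}{2}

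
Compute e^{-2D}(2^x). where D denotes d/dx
2^{x - 2}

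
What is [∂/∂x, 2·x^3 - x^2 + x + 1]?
6 x^{2} - 2 x + 1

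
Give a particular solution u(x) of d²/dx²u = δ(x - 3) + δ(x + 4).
\frac{|x - 3|}{2} + \frac{|x + 4|}{2}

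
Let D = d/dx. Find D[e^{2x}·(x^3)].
x^{2} \left(2 x + 3\right) e^{2 x}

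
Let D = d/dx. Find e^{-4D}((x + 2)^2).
x^{2} - 4 x + 4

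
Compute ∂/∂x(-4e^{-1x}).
4 e^{- x}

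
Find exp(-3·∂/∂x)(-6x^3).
- 6 x^{3} + 54 x^{2} - 162 x + 162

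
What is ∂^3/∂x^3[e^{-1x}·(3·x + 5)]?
\left(4 - 3 x\right) e^{- x}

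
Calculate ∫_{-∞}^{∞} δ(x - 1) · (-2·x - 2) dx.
-4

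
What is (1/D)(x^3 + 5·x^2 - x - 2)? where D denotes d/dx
\frac{x^{4}}{4} + \frac{5 x^{3}}{3} - \frac{x^{2}}{2} - 2 x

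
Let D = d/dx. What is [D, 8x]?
8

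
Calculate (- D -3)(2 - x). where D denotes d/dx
3 x - 5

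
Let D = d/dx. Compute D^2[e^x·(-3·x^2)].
3 \left(- x^{2} - 4 x - 2\right) e^{x}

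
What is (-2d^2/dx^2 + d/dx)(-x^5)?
5 x^{3} \left(8 - x\right)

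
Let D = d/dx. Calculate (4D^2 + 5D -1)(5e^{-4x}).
215 e^{- 4 x}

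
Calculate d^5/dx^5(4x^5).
480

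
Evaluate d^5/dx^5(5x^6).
3600 x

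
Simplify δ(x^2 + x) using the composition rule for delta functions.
\frac{\delta(x + 1) + \delta(x)}{1}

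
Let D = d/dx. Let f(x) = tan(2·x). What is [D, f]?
\frac{2}{\cos^{2}{\left(2 x \right)}}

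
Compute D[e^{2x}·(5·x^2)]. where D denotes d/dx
10 x \left(x + 1\right) e^{2 x}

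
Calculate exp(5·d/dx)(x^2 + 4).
x^{2} + 10 x + 29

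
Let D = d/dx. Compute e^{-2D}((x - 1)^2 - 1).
x^{2} - 6 x + 8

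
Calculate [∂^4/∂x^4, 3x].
12\frac{d^{3}}{dx^{3}}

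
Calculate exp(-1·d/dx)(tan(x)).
\tan{\left(x - 1 \right)}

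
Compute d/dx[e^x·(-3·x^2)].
3 x \left(- x - 2\right) e^{x}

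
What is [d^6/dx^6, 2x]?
12\frac{d^{5}}{dx^{5}}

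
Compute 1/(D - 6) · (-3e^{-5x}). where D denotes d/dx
\frac{3 e^{- 5 x}}{11}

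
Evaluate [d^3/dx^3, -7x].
-21\frac{d^{2}}{dx^{2}}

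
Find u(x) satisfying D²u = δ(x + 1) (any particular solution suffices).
\frac{|x + 1|}{2}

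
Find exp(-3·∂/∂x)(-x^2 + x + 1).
- x^{2} + 7 x - 11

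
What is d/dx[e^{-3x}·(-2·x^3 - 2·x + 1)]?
\left(6 x^{3} - 6 x^{2} + 6 x - 5\right) e^{- 3 x}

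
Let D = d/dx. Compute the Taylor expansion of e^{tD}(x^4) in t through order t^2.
x^{2} \left(6 t^{2} + 4 t x + x^{2}\right)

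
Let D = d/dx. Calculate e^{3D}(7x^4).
7 x^{4} + 84 x^{3} + 378 x^{2} + 756 x + 567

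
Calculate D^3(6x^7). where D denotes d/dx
1260 x^{4}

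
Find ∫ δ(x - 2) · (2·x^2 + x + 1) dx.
11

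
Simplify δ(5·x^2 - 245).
\frac{\delta(x - 7) + \delta(x + 7)}{70}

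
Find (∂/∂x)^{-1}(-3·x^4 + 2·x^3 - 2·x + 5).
- \frac{3 x^{5}}{5} + \frac{x^{4}}{2} - x^{2} + 5 x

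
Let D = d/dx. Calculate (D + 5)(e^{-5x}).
0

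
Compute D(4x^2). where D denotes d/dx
8 x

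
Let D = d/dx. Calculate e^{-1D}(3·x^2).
3 x^{2} - 6 x + 3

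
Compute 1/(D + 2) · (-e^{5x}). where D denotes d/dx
- \frac{e^{5 x}}{7}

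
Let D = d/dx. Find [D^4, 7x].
28D^{3}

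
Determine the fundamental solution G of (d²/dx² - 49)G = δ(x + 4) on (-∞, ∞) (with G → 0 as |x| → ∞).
-\frac{e^{-7|x + 4|}}{14}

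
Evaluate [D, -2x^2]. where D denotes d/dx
- 4 x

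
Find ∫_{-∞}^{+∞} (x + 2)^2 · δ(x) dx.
4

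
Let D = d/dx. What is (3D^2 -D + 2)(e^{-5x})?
82 e^{- 5 x}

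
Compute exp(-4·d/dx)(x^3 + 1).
x^{3} - 12 x^{2} + 48 x - 63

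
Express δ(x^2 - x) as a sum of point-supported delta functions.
\frac{\delta(x - 1) + \delta(x)}{1}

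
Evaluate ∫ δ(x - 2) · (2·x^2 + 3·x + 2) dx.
16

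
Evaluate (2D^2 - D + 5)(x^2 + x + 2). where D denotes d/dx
5 x^{2} + 3 x + 13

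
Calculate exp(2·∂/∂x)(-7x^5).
- 7 x^{5} - 70 x^{4} - 280 x^{3} - 560 x^{2} - 560 x - 224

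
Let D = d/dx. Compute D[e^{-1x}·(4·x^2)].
4 x \left(2 - x\right) e^{- x}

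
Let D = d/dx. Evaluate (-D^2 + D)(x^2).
2 x - 2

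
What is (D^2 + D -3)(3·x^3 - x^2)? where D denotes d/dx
- 9 x^{3} + 12 x^{2} + 16 x - 2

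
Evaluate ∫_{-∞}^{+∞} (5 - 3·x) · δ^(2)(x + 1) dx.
0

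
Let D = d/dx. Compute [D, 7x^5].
35 x^{4}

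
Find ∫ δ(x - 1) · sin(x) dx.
\sin{\left(1 \right)}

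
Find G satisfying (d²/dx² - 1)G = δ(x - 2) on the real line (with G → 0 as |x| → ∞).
-\frac{e^{-|x - 2|}}{2}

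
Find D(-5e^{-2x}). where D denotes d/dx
10 e^{- 2 x}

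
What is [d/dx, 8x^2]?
16 x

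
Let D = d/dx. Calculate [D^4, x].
4D^{3}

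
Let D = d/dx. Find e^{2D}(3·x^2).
3 x^{2} + 12 x + 12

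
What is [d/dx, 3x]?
3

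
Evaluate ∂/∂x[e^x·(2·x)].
2 \left(x + 1\right) e^{x}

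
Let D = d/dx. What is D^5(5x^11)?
277200 x^{6}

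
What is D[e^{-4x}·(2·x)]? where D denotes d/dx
2 \left(1 - 4 x\right) e^{- 4 x}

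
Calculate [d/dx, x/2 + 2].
\frac{1}{2}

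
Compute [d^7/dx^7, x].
7\frac{d^{6}}{dx^{6}}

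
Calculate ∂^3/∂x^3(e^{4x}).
64 e^{4 x}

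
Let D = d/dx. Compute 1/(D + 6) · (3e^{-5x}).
3 e^{- 5 x}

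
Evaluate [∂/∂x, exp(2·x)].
2 e^{2 x}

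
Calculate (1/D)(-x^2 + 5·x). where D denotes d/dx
- \frac{x^{3}}{3} + \frac{5 x^{2}}{2}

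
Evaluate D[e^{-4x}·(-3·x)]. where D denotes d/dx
3 \left(4 x - 1\right) e^{- 4 x}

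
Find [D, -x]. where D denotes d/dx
-1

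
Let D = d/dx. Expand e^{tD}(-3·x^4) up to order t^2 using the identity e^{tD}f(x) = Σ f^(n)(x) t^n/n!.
3 x^{2} \left(- 6 t^{2} - 4 t x - x^{2}\right)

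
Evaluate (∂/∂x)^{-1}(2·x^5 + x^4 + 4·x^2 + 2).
\frac{x^{6}}{3} + \frac{x^{5}}{5} + \frac{4 x^{3}}{3} + 2 x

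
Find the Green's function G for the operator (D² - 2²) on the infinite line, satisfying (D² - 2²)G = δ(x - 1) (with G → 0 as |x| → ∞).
-\frac{e^{-2|x - 1|}}{4}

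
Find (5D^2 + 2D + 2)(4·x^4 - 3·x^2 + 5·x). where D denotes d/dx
8 x^{4} + 32 x^{3} + 234 x^{2} - 2 x - 20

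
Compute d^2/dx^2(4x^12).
528 x^{10}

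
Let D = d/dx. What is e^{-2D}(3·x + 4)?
3 x - 2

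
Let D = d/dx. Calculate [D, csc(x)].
- \cot{\left(x \right)} \csc{\left(x \right)}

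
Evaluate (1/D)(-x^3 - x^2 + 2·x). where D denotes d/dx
- \frac{x^{4}}{4} - \frac{x^{3}}{3} + x^{2}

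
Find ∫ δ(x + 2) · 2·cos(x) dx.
2 \cos{\left(2 \right)}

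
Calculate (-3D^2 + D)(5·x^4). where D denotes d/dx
20 x^{2} \left(x - 9\right)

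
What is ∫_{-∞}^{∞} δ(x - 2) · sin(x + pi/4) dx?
\sin{\left(\frac{\pi}{4} + 2 \right)}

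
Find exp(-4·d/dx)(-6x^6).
- 6 x^{6} + 144 x^{5} - 1440 x^{4} + 7680 x^{3} - 23040 x^{2} + 36864 x - 24576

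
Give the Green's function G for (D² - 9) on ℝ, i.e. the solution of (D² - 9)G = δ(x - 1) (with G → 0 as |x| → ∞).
-\frac{e^{-3|x - 1|}}{6}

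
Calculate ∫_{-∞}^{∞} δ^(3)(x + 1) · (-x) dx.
0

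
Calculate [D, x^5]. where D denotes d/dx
5 x^{4}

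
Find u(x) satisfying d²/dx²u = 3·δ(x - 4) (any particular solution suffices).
\frac{3|x - 4|}{2}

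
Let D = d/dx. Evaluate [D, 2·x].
2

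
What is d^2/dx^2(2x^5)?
40 x^{3}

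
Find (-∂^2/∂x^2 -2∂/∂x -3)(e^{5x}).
- 38 e^{5 x}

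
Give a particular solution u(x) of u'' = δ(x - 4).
\frac{|x - 4|}{2}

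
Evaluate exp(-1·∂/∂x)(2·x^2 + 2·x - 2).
2 x^{2} - 2 x - 2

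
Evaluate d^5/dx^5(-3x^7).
- 7560 x^{2}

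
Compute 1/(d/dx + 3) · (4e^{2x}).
\frac{4 e^{2 x}}{5}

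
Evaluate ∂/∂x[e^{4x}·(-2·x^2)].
4 x \left(- 2 x - 1\right) e^{4 x}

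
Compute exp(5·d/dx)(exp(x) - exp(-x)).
2 \sinh{\left(x + 5 \right)}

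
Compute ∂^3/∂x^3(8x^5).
480 x^{2}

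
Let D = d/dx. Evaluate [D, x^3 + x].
3 x^{2} + 1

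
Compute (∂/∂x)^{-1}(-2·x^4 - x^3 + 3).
- \frac{2 x^{5}}{5} - \frac{x^{4}}{4} + 3 x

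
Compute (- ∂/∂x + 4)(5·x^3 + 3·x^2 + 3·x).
20 x^{3} - 3 x^{2} + 6 x - 3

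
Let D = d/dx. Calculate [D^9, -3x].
-27D^{8}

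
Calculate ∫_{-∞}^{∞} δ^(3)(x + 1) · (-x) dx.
0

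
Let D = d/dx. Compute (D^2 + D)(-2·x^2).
- 4 x - 4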